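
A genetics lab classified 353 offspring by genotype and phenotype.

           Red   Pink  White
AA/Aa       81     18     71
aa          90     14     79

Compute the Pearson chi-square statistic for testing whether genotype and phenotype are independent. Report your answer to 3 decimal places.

Row totals: 170, 183. Column totals: 171, 32, 150. Grand total N = 353.
Expected counts (row total × column total / N):
  AA/Aa, Red: 170×171/353 = 82.3513
  AA/Aa, Pink: 170×32/353 = 15.4108
  AA/Aa, White: 170×150/353 = 72.2380
  aa, Red: 183×171/353 = 88.6487
  aa, Pink: 183×32/353 = 16.5892
  aa, White: 183×150/353 = 77.7620
Contributions (O − E)²/E:
  (81 − 82.3513)²/82.3513 = 0.0222
  (18 − 15.4108)²/15.4108 = 0.4350
  (71 − 72.2380)²/72.2380 = 0.0212
  (90 − 88.6487)²/88.6487 = 0.0206
  (14 − 16.5892)²/16.5892 = 0.4041
  (79 − 77.7620)²/77.7620 = 0.0197
χ² = 0.0222 + 0.4350 + 0.0212 + 0.0206 + 0.4041 + 0.0197 = 0.923

0.923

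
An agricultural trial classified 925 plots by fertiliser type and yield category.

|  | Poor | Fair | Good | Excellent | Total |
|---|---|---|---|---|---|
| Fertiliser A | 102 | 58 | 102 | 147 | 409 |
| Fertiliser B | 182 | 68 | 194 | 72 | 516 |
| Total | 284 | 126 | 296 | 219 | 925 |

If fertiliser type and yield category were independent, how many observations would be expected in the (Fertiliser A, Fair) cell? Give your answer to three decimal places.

Row total (Fertiliser A) = 409; column total (Fair) = 126; grand total N = 925.
Expected count = (row total × column total) / N = 409 × 126 / 925 = 55.712.

55.712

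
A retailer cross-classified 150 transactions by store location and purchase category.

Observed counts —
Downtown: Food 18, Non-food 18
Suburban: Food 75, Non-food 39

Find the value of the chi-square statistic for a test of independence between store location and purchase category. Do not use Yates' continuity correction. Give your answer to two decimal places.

Row totals: 36, 114. Column totals: 93, 57. Grand total N = 150.
Expected counts (row total × column total / N):
  Downtown, Food: 36×93/150 = 22.320
  Downtown, Non-food: 36×57/150 = 13.680
  Suburban, Food: 114×93/150 = 70.680
  Suburban, Non-food: 114×57/150 = 43.320
Contributions (O − E)²/E:
  (18 − 22.320)²/22.320 = 0.8361
  (18 − 13.680)²/13.680 = 1.3642
  (75 − 70.680)²/70.680 = 0.2640
  (39 − 43.320)²/43.320 = 0.4308
χ² = 0.8361 + 1.3642 + 0.2640 + 0.4308 = 2.90

2.90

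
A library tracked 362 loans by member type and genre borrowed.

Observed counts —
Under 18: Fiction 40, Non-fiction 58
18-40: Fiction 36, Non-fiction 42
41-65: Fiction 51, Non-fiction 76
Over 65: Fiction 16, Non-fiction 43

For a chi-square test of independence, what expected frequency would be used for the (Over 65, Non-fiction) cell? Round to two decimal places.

35.69

Row total (Over 65) = 59; column total (Non-fiction) = 219; grand total N = 362.
Expected count = (row total × column total) / N = 59 × 219 / 362 = 35.69.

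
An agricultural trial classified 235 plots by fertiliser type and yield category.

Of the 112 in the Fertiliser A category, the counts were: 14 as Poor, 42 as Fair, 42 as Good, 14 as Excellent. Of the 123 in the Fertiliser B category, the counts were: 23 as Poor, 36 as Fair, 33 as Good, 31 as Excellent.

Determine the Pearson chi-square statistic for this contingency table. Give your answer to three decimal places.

9.659

Row totals: 112, 123. Column totals: 37, 78, 75, 45. Grand total N = 235.
Expected counts (row total × column total / N):
  Fertiliser A, Poor: 112×37/235 = 17.6340
  Fertiliser A, Fair: 112×78/235 = 37.1745
  Fertiliser A, Good: 112×75/235 = 35.7447
  Fertiliser A, Excellent: 112×45/235 = 21.4468
  Fertiliser B, Poor: 123×37/235 = 19.3660
  Fertiliser B, Fair: 123×78/235 = 40.8255
  Fertiliser B, Good: 123×75/235 = 39.2553
  Fertiliser B, Excellent: 123×45/235 = 23.5532
Contributions (O − E)²/E:
  (14 − 17.6340)²/17.6340 = 0.7489
  (42 − 37.1745)²/37.1745 = 0.6264
  (42 − 35.7447)²/35.7447 = 1.0947
  (14 − 21.4468)²/21.4468 = 2.5857
  (23 − 19.3660)²/19.3660 = 0.6819
  (36 − 40.8255)²/40.8255 = 0.5704
  (33 − 39.2553)²/39.2553 = 0.9968
  (31 − 23.5532)²/23.5532 = 2.3544
χ² = 0.7489 + 0.6264 + 1.0947 + 2.5857 + 0.6819 + 0.5704 + 0.9968 + 2.3544 = 9.659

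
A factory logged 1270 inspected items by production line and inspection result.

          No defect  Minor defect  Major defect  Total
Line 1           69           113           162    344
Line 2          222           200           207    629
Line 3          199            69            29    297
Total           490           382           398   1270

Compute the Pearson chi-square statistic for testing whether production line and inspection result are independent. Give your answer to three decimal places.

172.511

Grand total N = 1270.
Expected counts (row total × column total / N):
  Line 1, No defect: 344×490/1270 = 132.72441
  Line 1, Minor defect: 344×382/1270 = 103.47087
  Line 1, Major defect: 344×398/1270 = 107.80472
  Line 2, No defect: 629×490/1270 = 242.68504
  Line 2, Minor defect: 629×382/1270 = 189.19528
  Line 2, Major defect: 629×398/1270 = 197.11969
  Line 3, No defect: 297×490/1270 = 114.59055
  Line 3, Minor defect: 297×382/1270 = 89.33386
  Line 3, Major defect: 297×398/1270 = 93.07559
Contributions (O − E)²/E:
  (69 − 132.72441)²/132.72441 = 30.5957
  (113 − 103.47087)²/103.47087 = 0.8776
  (162 − 107.80472)²/107.80472 = 27.2449
  (222 − 242.68504)²/242.68504 = 1.7631
  (200 − 189.19528)²/189.19528 = 0.6170
  (207 − 197.11969)²/197.11969 = 0.4952
  (199 − 114.59055)²/114.59055 = 62.1775
  (69 − 89.33386)²/89.33386 = 4.6283
  (29 − 93.07559)²/93.07559 = 44.1113
χ² = 30.5957 + 0.8776 + 27.2449 + 1.7631 + 0.6170 + 0.4952 + 62.1775 + 4.6283 + 44.1113 = 172.511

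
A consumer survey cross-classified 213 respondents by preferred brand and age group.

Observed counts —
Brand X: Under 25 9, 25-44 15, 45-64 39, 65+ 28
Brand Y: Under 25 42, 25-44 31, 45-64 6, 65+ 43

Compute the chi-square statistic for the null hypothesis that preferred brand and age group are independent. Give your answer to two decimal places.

Row totals: 91, 122. Column totals: 51, 46, 45, 71. Grand total N = 213.
Expected counts (row total × column total / N):
  Brand X, Under 25: 91×51/213 = 21.789
  Brand X, 25-44: 91×46/213 = 19.653
  Brand X, 45-64: 91×45/213 = 19.225
  Brand X, 65+: 91×71/213 = 30.333
  Brand Y, Under 25: 122×51/213 = 29.211
  Brand Y, 25-44: 122×46/213 = 26.347
  Brand Y, 45-64: 122×45/213 = 25.775
  Brand Y, 65+: 122×71/213 = 40.667
Contributions (O − E)²/E:
  (9 − 21.789)²/21.789 = 7.5065
  (15 − 19.653)²/19.653 = 1.1016
  (39 − 19.225)²/19.225 = 20.3407
  (28 − 30.333)²/30.333 = 0.1794
  (42 − 29.211)²/29.211 = 5.5992
  (31 − 26.347)²/26.347 = 0.8217
  (6 − 25.775)²/25.775 = 15.1717
  (43 − 40.667)²/40.667 = 0.1338
χ² = 7.5065 + 1.1016 + 20.3407 + 0.1794 + 5.5992 + 0.8217 + 15.1717 + 0.1338 = 50.85

50.85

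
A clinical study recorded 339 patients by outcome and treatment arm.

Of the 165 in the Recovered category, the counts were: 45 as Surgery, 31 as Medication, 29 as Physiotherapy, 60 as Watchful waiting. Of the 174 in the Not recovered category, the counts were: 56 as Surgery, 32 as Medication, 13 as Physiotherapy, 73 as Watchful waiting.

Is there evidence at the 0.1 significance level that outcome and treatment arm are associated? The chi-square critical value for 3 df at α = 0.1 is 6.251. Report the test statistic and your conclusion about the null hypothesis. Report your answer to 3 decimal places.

8.347; reject H₀

Row totals: 165, 174. Column totals: 101, 63, 42, 133. Grand total N = 339.
Expected counts (row total × column total / N):
  Recovered, Surgery: 165×101/339 = 49.1593
  Recovered, Medication: 165×63/339 = 30.6637
  Recovered, Physiotherapy: 165×42/339 = 20.4425
  Recovered, Watchful waiting: 165×133/339 = 64.7345
  Not recovered, Surgery: 174×101/339 = 51.8407
  Not recovered, Medication: 174×63/339 = 32.3363
  Not recovered, Physiotherapy: 174×42/339 = 21.5575
  Not recovered, Watchful waiting: 174×133/339 = 68.2655
Contributions (O − E)²/E:
  (45 − 49.1593)²/49.1593 = 0.3519
  (31 − 30.6637)²/30.6637 = 0.0037
  (29 − 20.4425)²/20.4425 = 3.5823
  (60 − 64.7345)²/64.7345 = 0.3463
  (56 − 51.8407)²/51.8407 = 0.3337
  (32 − 32.3363)²/32.3363 = 0.0035
  (13 − 21.5575)²/21.5575 = 3.3970
  (73 − 68.2655)²/68.2655 = 0.3284
χ² = 0.3519 + 0.0037 + 3.5823 + 0.3463 + 0.3337 + 0.0035 + 3.3970 + 0.3284 = 8.347
df = (2−1)(4−1) = 3. Since 8.347 > 6.251, reject the null hypothesis of independence at α = 0.1.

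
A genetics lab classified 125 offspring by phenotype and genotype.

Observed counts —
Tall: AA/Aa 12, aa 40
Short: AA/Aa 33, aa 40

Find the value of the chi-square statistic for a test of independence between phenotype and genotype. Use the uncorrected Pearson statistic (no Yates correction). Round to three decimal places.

6.454

Row totals: 52, 73. Column totals: 45, 80. Grand total N = 125.
Expected counts (row total × column total / N):
  Tall, AA/Aa: 52×45/125 = 18.7200
  Tall, aa: 52×80/125 = 33.2800
  Short, AA/Aa: 73×45/125 = 26.2800
  Short, aa: 73×80/125 = 46.7200
Contributions (O − E)²/E:
  (12 − 18.7200)²/18.7200 = 2.4123
  (40 − 33.2800)²/33.2800 = 1.3569
  (33 − 26.2800)²/26.2800 = 1.7184
  (40 − 46.7200)²/46.7200 = 0.9666
χ² = 2.4123 + 1.3569 + 1.7184 + 0.9666 = 6.454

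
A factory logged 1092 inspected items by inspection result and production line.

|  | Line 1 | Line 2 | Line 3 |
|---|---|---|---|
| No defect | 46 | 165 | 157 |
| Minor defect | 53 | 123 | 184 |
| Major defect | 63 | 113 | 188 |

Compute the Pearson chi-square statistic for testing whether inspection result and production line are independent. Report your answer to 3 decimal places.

17.130

Row totals: 368, 360, 364. Column totals: 162, 401, 529. Grand total N = 1092.
Expected counts (row total × column total / N):
  No defect, Line 1: 368×162/1092 = 54.5934
  No defect, Line 2: 368×401/1092 = 135.1355
  No defect, Line 3: 368×529/1092 = 178.2711
  Minor defect, Line 1: 360×162/1092 = 53.4066
  Minor defect, Line 2: 360×401/1092 = 132.1978
  Minor defect, Line 3: 360×529/1092 = 174.3956
  Major defect, Line 1: 364×162/1092 = 54.0000
  Major defect, Line 2: 364×401/1092 = 133.6667
  Major defect, Line 3: 364×529/1092 = 176.3333
Contributions (O − E)²/E:
  (46 − 54.5934)²/54.5934 = 1.3527
  (165 − 135.1355)²/135.1355 = 6.6000
  (157 − 178.2711)²/178.2711 = 2.5380
  (53 − 53.4066)²/53.4066 = 0.0031
  (123 − 132.1978)²/132.1978 = 0.6399
  (184 − 174.3956)²/174.3956 = 0.5289
  (63 − 54.0000)²/54.0000 = 1.5000
  (113 − 133.6667)²/133.6667 = 3.1954
  (188 − 176.3333)²/176.3333 = 0.7719
χ² = 1.3527 + 6.6000 + 2.5380 + 0.0031 + 0.6399 + 0.5289 + 1.5000 + 3.1954 + 0.7719 = 17.130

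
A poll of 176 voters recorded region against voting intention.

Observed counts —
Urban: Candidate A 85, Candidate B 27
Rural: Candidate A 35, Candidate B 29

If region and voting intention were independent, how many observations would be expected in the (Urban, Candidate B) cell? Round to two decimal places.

Row total (Urban) = 112; column total (Candidate B) = 56; grand total N = 176.
Expected count = (row total × column total) / N = 112 × 56 / 176 = 35.64.

35.64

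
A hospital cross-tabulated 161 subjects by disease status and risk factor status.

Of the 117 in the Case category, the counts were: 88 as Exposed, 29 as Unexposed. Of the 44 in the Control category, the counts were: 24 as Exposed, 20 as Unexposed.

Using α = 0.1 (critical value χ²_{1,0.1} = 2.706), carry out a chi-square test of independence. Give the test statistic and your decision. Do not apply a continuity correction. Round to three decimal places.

Row totals: 117, 44. Column totals: 112, 49. Grand total N = 161.
Expected counts (row total × column total / N):
  Case, Exposed: 117×112/161 = 81.3913
  Case, Unexposed: 117×49/161 = 35.6087
  Control, Exposed: 44×112/161 = 30.6087
  Control, Unexposed: 44×49/161 = 13.3913
Contributions (O − E)²/E:
  (88 − 81.3913)²/81.3913 = 0.5366
  (29 − 35.6087)²/35.6087 = 1.2265
  (24 − 30.6087)²/30.6087 = 1.4269
  (20 − 13.3913)²/13.3913 = 3.2614
χ² = 0.5366 + 1.2265 + 1.4269 + 3.2614 = 6.451
df = (2−1)(2−1) = 1. Since 6.451 > 2.706, reject the null hypothesis of independence at α = 0.1.

6.451; reject H₀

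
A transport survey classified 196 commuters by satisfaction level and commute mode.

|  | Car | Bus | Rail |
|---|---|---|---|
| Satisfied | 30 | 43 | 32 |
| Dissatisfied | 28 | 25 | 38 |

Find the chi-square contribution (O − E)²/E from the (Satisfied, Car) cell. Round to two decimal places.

0.04

Row total (Satisfied) = 105; column total (Car) = 58; N = 196.
Expected count E = 105 × 58 / 196 = 31.071.
Contribution = (O − E)²/E = (30 − 31.071)² / 31.071 = 0.04.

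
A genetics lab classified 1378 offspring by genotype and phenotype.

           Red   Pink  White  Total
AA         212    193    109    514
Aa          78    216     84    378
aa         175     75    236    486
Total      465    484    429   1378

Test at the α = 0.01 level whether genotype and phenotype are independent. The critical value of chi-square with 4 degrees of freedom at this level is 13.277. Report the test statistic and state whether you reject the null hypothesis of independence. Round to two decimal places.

208.57; reject H₀

Grand total N = 1378.
Expected counts (row total × column total / N):
  AA, Red: 514×465/1378 = 173.447
  AA, Pink: 514×484/1378 = 180.534
  AA, White: 514×429/1378 = 160.019
  Aa, Red: 378×465/1378 = 127.554
  Aa, Pink: 378×484/1378 = 132.766
  Aa, White: 378×429/1378 = 117.679
  aa, Red: 486×465/1378 = 163.999
  aa, Pink: 486×484/1378 = 170.700
  aa, White: 486×429/1378 = 151.302
Contributions (O − E)²/E:
  (212 − 173.447)²/173.447 = 8.5694
  (193 − 180.534)²/180.534 = 0.8608
  (109 − 160.019)²/160.019 = 16.2664
  (78 − 127.554)²/127.554 = 19.2514
  (216 − 132.766)²/132.766 = 52.1813
  (84 − 117.679)²/117.679 = 9.6387
  (175 − 163.999)²/163.999 = 0.7379
  (75 − 170.700)²/170.700 = 53.6525
  (236 − 151.302)²/151.302 = 47.4135
χ² = 8.5694 + 0.8608 + 16.2664 + 19.2514 + 52.1813 + 9.6387 + 0.7379 + 53.6525 + 47.4135 = 208.57
df = (3−1)(3−1) = 4. Since 208.57 > 13.277, reject the null hypothesis of independence at α = 0.01.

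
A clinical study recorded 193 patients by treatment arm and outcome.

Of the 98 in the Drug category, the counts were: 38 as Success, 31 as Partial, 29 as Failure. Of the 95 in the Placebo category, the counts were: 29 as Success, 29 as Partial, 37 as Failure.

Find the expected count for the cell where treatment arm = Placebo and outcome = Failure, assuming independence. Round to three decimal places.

Row total (Placebo) = 95; column total (Failure) = 66; grand total N = 193.
Expected count = (row total × column total) / N = 95 × 66 / 193 = 32.487.

32.487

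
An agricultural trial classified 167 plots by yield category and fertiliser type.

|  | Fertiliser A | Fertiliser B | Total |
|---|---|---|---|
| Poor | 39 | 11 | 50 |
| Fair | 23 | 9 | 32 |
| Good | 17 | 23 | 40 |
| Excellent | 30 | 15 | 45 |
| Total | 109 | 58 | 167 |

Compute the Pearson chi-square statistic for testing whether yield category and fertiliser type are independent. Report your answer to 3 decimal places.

13.378

Grand total N = 167.
Expected counts (row total × column total / N):
  Poor, Fertiliser A: 50×109/167 = 32.6347
  Poor, Fertiliser B: 50×58/167 = 17.3653
  Fair, Fertiliser A: 32×109/167 = 20.8862
  Fair, Fertiliser B: 32×58/167 = 11.1138
  Good, Fertiliser A: 40×109/167 = 26.1078
  Good, Fertiliser B: 40×58/167 = 13.8922
  Excellent, Fertiliser A: 45×109/167 = 29.3713
  Excellent, Fertiliser B: 45×58/167 = 15.6287
Contributions (O − E)²/E:
  (39 − 32.6347)²/32.6347 = 1.2415
  (11 − 17.3653)²/17.3653 = 2.3332
  (23 − 20.8862)²/20.8862 = 0.2139
  (9 − 11.1138)²/11.1138 = 0.4020
  (17 − 26.1078)²/26.1078 = 3.1773
  (23 − 13.8922)²/13.8922 = 5.9711
  (30 − 29.3713)²/29.3713 = 0.0135
  (15 − 15.6287)²/15.6287 = 0.0253
χ² = 1.2415 + 2.3332 + 0.2139 + 0.4020 + 3.1773 + 5.9711 + 0.0135 + 0.0253 = 13.378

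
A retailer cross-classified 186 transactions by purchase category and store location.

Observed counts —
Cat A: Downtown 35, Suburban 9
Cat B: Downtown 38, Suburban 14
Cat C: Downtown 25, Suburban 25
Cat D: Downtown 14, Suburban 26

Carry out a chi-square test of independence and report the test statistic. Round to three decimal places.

Row totals: 44, 52, 50, 40. Column totals: 112, 74. Grand total N = 186.
Expected counts (row total × column total / N):
  Cat A, Downtown: 44×112/186 = 26.4946
  Cat A, Suburban: 44×74/186 = 17.5054
  Cat B, Downtown: 52×112/186 = 31.3118
  Cat B, Suburban: 52×74/186 = 20.6882
  Cat C, Downtown: 50×112/186 = 30.1075
  Cat C, Suburban: 50×74/186 = 19.8925
  Cat D, Downtown: 40×112/186 = 24.0860
  Cat D, Suburban: 40×74/186 = 15.9140
Contributions (O − E)²/E:
  (35 − 26.4946)²/26.4946 = 2.7304
  (9 − 17.5054)²/17.5054 = 4.1325
  (38 − 31.3118)²/31.3118 = 1.4286
  (14 − 20.6882)²/20.6882 = 2.1622
  (25 − 30.1075)²/30.1075 = 0.8664
  (25 − 19.8925)²/19.8925 = 1.3114
  (14 − 24.0860)²/24.0860 = 4.2235
  (26 − 15.9140)²/15.9140 = 6.3923
χ² = 2.7304 + 4.1325 + 1.4286 + 2.1622 + 0.8664 + 1.3114 + 4.2235 + 6.3923 = 23.247

23.247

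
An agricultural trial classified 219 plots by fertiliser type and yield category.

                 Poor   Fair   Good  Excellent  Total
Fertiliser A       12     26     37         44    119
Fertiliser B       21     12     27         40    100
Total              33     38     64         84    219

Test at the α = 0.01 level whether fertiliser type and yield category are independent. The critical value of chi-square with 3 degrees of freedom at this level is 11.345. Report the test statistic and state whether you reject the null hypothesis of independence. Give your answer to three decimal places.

7.776; fail to reject H₀

Grand total N = 219.
Expected counts (row total × column total / N):
  Fertiliser A, Poor: 119×33/219 = 17.9315
  Fertiliser A, Fair: 119×38/219 = 20.6484
  Fertiliser A, Good: 119×64/219 = 34.7763
  Fertiliser A, Excellent: 119×84/219 = 45.6438
  Fertiliser B, Poor: 100×33/219 = 15.0685
  Fertiliser B, Fair: 100×38/219 = 17.3516
  Fertiliser B, Good: 100×64/219 = 29.2237
  Fertiliser B, Excellent: 100×84/219 = 38.3562
Contributions (O − E)²/E:
  (12 − 17.9315)²/17.9315 = 1.9621
  (26 − 20.6484)²/20.6484 = 1.3870
  (37 − 34.7763)²/34.7763 = 0.1422
  (44 − 45.6438)²/45.6438 = 0.0592
  (21 − 15.0685)²/15.0685 = 2.3349
  (12 − 17.3516)²/17.3516 = 1.6505
  (27 − 29.2237)²/29.2237 = 0.1692
  (40 − 38.3562)²/38.3562 = 0.0704
χ² = 1.9621 + 1.3870 + 0.1422 + 0.0592 + 2.3349 + 1.6505 + 0.1692 + 0.0704 = 7.776
df = (2−1)(4−1) = 3. Since 7.776 < 11.345, fail to reject the null hypothesis of independence at α = 0.01.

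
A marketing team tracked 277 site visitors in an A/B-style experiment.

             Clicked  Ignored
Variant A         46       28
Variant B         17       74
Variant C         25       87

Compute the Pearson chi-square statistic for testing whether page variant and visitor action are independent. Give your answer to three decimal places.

43.338

Row totals: 74, 91, 112. Column totals: 88, 189. Grand total N = 277.
Expected counts (row total × column total / N):
  Variant A, Clicked: 74×88/277 = 23.5090
  Variant A, Ignored: 74×189/277 = 50.4910
  Variant B, Clicked: 91×88/277 = 28.9097
  Variant B, Ignored: 91×189/277 = 62.0903
  Variant C, Clicked: 112×88/277 = 35.5812
  Variant C, Ignored: 112×189/277 = 76.4188
Contributions (O − E)²/E:
  (46 − 23.5090)²/23.5090 = 21.5171
  (28 − 50.4910)²/50.4910 = 10.0185
  (17 − 28.9097)²/28.9097 = 4.9063
  (74 − 62.0903)²/62.0903 = 2.2844
  (25 − 35.5812)²/35.5812 = 3.1467
  (87 − 76.4188)²/76.4188 = 1.4651
χ² = 21.5171 + 10.0185 + 4.9063 + 2.2844 + 3.1467 + 1.4651 = 43.338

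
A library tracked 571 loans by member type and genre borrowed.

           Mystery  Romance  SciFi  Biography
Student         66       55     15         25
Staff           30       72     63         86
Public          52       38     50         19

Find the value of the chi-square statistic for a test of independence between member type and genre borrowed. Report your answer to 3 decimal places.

Row totals: 161, 251, 159. Column totals: 148, 165, 128, 130. Grand total N = 571.
Expected counts (row total × column total / N):
  Student, Mystery: 161×148/571 = 41.7303
  Student, Romance: 161×165/571 = 46.5236
  Student, SciFi: 161×128/571 = 36.0911
  Student, Biography: 161×130/571 = 36.6550
  Staff, Mystery: 251×148/571 = 65.0578
  Staff, Romance: 251×165/571 = 72.5306
  Staff, SciFi: 251×128/571 = 56.2662
  Staff, Biography: 251×130/571 = 57.1454
  Public, Mystery: 159×148/571 = 41.2119
  Public, Romance: 159×165/571 = 45.9457
  Public, SciFi: 159×128/571 = 35.6427
  Public, Biography: 159×130/571 = 36.1996
Contributions (O − E)²/E:
  (66 − 41.7303)²/41.7303 = 14.1149
  (55 − 46.5236)²/46.5236 = 1.5444
  (15 − 36.0911)²/36.0911 = 12.3253
  (25 − 36.6550)²/36.6550 = 3.7059
  (30 − 65.0578)²/65.0578 = 18.8917
  (72 − 72.5306)²/72.5306 = 0.0039
  (63 − 56.2662)²/56.2662 = 0.8059
  (86 − 57.1454)²/57.1454 = 14.5696
  (52 − 41.2119)²/41.2119 = 2.8240
  (38 − 45.9457)²/45.9457 = 1.3741
  (50 − 35.6427)²/35.6427 = 5.7833
  (19 − 36.1996)²/36.1996 = 8.1721
χ² = 14.1149 + 1.5444 + 12.3253 + 3.7059 + 18.8917 + 0.0039 + 0.8059 + 14.5696 + 2.8240 + 1.3741 + 5.7833 + 8.1721 = 84.115

84.115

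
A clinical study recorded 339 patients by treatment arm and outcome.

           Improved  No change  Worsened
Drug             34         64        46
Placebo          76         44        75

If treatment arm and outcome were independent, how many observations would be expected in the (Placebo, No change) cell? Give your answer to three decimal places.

62.124

Row total (Placebo) = 195; column total (No change) = 108; grand total N = 339.
Expected count = (row total × column total) / N = 195 × 108 / 339 = 62.124.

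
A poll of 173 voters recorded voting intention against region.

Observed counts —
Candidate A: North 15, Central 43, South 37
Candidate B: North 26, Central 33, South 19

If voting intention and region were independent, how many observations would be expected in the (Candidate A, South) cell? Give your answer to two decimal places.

Row total (Candidate A) = 95; column total (South) = 56; grand total N = 173.
Expected count = (row total × column total) / N = 95 × 56 / 173 = 30.75.

30.75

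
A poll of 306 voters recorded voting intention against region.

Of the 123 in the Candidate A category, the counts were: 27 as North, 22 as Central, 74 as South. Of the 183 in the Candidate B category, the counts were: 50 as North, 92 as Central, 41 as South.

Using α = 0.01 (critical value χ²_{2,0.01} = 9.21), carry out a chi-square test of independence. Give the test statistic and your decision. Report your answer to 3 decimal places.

49.459; reject H₀

Row totals: 123, 183. Column totals: 77, 114, 115. Grand total N = 306.
Expected counts (row total × column total / N):
  Candidate A, North: 123×77/306 = 30.9510
  Candidate A, Central: 123×114/306 = 45.8235
  Candidate A, South: 123×115/306 = 46.2255
  Candidate B, North: 183×77/306 = 46.0490
  Candidate B, Central: 183×114/306 = 68.1765
  Candidate B, South: 183×115/306 = 68.7745
Contributions (O − E)²/E:
  (27 − 30.9510)²/30.9510 = 0.5044
  (22 − 45.8235)²/45.8235 = 12.3858
  (74 − 46.2255)²/46.2255 = 16.6883
  (50 − 46.0490)²/46.0490 = 0.3390
  (92 − 68.1765)²/68.1765 = 8.3249
  (41 − 68.7745)²/68.7745 = 11.2167
χ² = 0.5044 + 12.3858 + 16.6883 + 0.3390 + 8.3249 + 11.2167 = 49.459
df = (2−1)(3−1) = 2. Since 49.459 > 9.21, reject the null hypothesis of independence at α = 0.01.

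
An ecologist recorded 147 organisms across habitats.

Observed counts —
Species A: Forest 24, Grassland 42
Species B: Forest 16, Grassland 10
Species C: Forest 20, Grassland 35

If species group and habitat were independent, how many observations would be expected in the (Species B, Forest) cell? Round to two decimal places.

Row total (Species B) = 26; column total (Forest) = 60; grand total N = 147.
Expected count = (row total × column total) / N = 26 × 60 / 147 = 10.61.

10.61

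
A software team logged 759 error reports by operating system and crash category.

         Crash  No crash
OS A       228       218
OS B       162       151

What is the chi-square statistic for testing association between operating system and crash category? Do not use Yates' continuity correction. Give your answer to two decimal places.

0.03

Row totals: 446, 313. Column totals: 390, 369. Grand total N = 759.
Expected counts (row total × column total / N):
  OS A, Crash: 446×390/759 = 229.170
  OS A, No crash: 446×369/759 = 216.830
  OS B, Crash: 313×390/759 = 160.830
  OS B, No crash: 313×369/759 = 152.170
Contributions (O − E)²/E:
  (228 − 229.170)²/229.170 = 0.0060
  (218 − 216.830)²/216.830 = 0.0063
  (162 − 160.830)²/160.830 = 0.0085
  (151 − 152.170)²/152.170 = 0.0090
χ² = 0.0060 + 0.0063 + 0.0085 + 0.0090 = 0.03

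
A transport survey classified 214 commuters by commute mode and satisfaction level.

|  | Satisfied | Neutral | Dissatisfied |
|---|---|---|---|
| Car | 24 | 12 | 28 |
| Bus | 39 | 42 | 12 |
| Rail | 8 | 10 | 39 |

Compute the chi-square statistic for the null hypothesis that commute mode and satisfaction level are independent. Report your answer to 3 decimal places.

Row totals: 64, 93, 57. Column totals: 71, 64, 79. Grand total N = 214.
Expected counts (row total × column total / N):
  Car, Satisfied: 64×71/214 = 21.23364
  Car, Neutral: 64×64/214 = 19.14019
  Car, Dissatisfied: 64×79/214 = 23.62617
  Bus, Satisfied: 93×71/214 = 30.85514
  Bus, Neutral: 93×64/214 = 27.81308
  Bus, Dissatisfied: 93×79/214 = 34.33178
  Rail, Satisfied: 57×71/214 = 18.91121
  Rail, Neutral: 57×64/214 = 17.04673
  Rail, Dissatisfied: 57×79/214 = 21.04206
Contributions (O − E)²/E:
  (24 − 21.23364)²/21.23364 = 0.3604
  (12 − 19.14019)²/19.14019 = 2.6636
  (28 − 23.62617)²/23.62617 = 0.8097
  (39 − 30.85514)²/30.85514 = 2.1500
  (42 − 27.81308)²/27.81308 = 7.2365
  (12 − 34.33178)²/34.33178 = 14.5261
  (8 − 18.91121)²/18.91121 = 6.2954
  (10 − 17.04673)²/17.04673 = 2.9130
  (39 − 21.04206)²/21.04206 = 15.3259
χ² = 0.3604 + 2.6636 + 0.8097 + 2.1500 + 7.2365 + 14.5261 + 6.2954 + 2.9130 + 15.3259 = 52.281

52.281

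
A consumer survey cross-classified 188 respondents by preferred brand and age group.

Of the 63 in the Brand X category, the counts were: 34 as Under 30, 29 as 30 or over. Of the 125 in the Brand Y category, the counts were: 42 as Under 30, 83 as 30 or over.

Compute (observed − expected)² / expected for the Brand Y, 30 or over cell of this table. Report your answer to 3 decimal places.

Row total (Brand Y) = 125; column total (30 or over) = 112; N = 188.
Expected count E = 125 × 112 / 188 = 74.4681.
Contribution = (O − E)²/E = (83 − 74.4681)² / 74.4681 = 0.978.

0.978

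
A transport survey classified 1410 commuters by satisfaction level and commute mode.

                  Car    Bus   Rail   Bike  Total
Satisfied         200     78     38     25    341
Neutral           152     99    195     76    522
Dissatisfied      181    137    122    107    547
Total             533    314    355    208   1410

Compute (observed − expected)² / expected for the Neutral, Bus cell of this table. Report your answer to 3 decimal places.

Row total (Neutral) = 522; column total (Bus) = 314; N = 1410.
Expected count E = 522 × 314 / 1410 = 116.2468.
Contribution = (O − E)²/E = (99 − 116.2468)² / 116.2468 = 2.559.

2.559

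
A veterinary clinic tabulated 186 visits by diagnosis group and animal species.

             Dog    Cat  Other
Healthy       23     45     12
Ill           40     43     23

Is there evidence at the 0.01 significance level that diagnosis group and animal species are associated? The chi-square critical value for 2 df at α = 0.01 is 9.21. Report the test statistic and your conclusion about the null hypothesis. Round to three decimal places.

Row totals: 80, 106. Column totals: 63, 88, 35. Grand total N = 186.
Expected counts (row total × column total / N):
  Healthy, Dog: 80×63/186 = 27.0968
  Healthy, Cat: 80×88/186 = 37.8495
  Healthy, Other: 80×35/186 = 15.0538
  Ill, Dog: 106×63/186 = 35.9032
  Ill, Cat: 106×88/186 = 50.1505
  Ill, Other: 106×35/186 = 19.9462
Contributions (O − E)²/E:
  (23 − 27.0968)²/27.0968 = 0.6194
  (45 − 37.8495)²/37.8495 = 1.3509
  (12 − 15.0538)²/15.0538 = 0.6195
  (40 − 35.9032)²/35.9032 = 0.4675
  (43 − 50.1505)²/50.1505 = 1.0195
  (23 − 19.9462)²/19.9462 = 0.4675
χ² = 0.6194 + 1.3509 + 0.6195 + 0.4675 + 1.0195 + 0.4675 = 4.544
df = (2−1)(3−1) = 2. Since 4.544 < 9.21, fail to reject the null hypothesis of independence at α = 0.01.

4.544; fail to reject H₀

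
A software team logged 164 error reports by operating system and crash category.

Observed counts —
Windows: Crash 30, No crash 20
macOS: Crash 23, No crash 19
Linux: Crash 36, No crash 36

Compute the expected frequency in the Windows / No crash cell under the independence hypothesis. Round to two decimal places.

22.87

Row total (Windows) = 50; column total (No crash) = 75; grand total N = 164.
Expected count = (row total × column total) / N = 50 × 75 / 164 = 22.87.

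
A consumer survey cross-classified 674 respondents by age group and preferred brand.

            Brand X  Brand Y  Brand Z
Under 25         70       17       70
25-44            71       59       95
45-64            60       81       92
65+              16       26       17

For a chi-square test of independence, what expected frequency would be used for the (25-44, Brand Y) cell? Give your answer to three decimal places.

Row total (25-44) = 225; column total (Brand Y) = 183; grand total N = 674.
Expected count = (row total × column total) / N = 225 × 183 / 674 = 61.091.

61.091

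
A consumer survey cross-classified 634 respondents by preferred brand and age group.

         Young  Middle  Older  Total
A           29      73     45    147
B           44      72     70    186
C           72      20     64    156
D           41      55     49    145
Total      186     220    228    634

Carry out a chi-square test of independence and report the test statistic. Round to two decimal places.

Grand total N = 634.
Expected counts (row total × column total / N):
  A, Young: 147×186/634 = 43.126
  A, Middle: 147×220/634 = 51.009
  A, Older: 147×228/634 = 52.864
  B, Young: 186×186/634 = 54.568
  B, Middle: 186×220/634 = 64.543
  B, Older: 186×228/634 = 66.890
  C, Young: 156×186/634 = 45.767
  C, Middle: 156×220/634 = 54.132
  C, Older: 156×228/634 = 56.101
  D, Young: 145×186/634 = 42.539
  D, Middle: 145×220/634 = 50.315
  D, Older: 145×228/634 = 52.145
Contributions (O − E)²/E:
  (29 − 43.126)²/43.126 = 4.6270
  (73 − 51.009)²/51.009 = 9.4808
  (45 − 52.864)²/52.864 = 1.1698
  (44 − 54.568)²/54.568 = 2.0467
  (72 − 64.543)²/64.543 = 0.8615
  (70 − 66.890)²/66.890 = 0.1446
  (72 − 45.767)²/45.767 = 15.0364
  (20 − 54.132)²/54.132 = 21.5213
  (64 − 56.101)²/56.101 = 1.1122
  (41 − 42.539)²/42.539 = 0.0557
  (55 − 50.315)²/50.315 = 0.4362
  (49 − 52.145)²/52.145 = 0.1897
χ² = 4.6270 + 9.4808 + 1.1698 + 2.0467 + 0.8615 + 0.1446 + 15.0364 + 21.5213 + 1.1122 + 0.0557 + 0.4362 + 0.1897 = 56.68

56.68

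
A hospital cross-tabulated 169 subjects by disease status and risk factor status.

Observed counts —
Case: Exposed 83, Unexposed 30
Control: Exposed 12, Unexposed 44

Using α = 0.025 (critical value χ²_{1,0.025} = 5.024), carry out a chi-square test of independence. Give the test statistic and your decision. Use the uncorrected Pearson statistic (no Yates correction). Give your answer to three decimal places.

41.170; reject H₀

Row totals: 113, 56. Column totals: 95, 74. Grand total N = 169.
Expected counts (row total × column total / N):
  Case, Exposed: 113×95/169 = 63.5207
  Case, Unexposed: 113×74/169 = 49.4793
  Control, Exposed: 56×95/169 = 31.4793
  Control, Unexposed: 56×74/169 = 24.5207
Contributions (O − E)²/E:
  (83 − 63.5207)²/63.5207 = 5.9735
  (30 − 49.4793)²/49.4793 = 7.6687
  (12 − 31.4793)²/31.4793 = 12.0537
  (44 − 24.5207)²/24.5207 = 15.4744
χ² = 5.9735 + 7.6687 + 12.0537 + 15.4744 = 41.170
df = (2−1)(2−1) = 1. Since 41.170 > 5.024, reject the null hypothesis of independence at α = 0.025.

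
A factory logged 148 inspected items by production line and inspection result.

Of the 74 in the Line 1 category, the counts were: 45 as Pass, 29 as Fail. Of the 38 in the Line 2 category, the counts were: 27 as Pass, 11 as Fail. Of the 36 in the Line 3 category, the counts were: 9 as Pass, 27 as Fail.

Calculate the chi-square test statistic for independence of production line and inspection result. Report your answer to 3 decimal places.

Row totals: 74, 38, 36. Column totals: 81, 67. Grand total N = 148.
Expected counts (row total × column total / N):
  Line 1, Pass: 74×81/148 = 40.5000
  Line 1, Fail: 74×67/148 = 33.5000
  Line 2, Pass: 38×81/148 = 20.7973
  Line 2, Fail: 38×67/148 = 17.2027
  Line 3, Pass: 36×81/148 = 19.7027
  Line 3, Fail: 36×67/148 = 16.2973
Contributions (O − E)²/E:
  (45 − 40.5000)²/40.5000 = 0.5000
  (29 − 33.5000)²/33.5000 = 0.6045
  (27 − 20.7973)²/20.7973 = 1.8499
  (11 − 17.2027)²/17.2027 = 2.2365
  (9 − 19.7027)²/19.7027 = 5.8138
  (27 − 16.2973)²/16.2973 = 7.0286
χ² = 0.5000 + 0.6045 + 1.8499 + 2.2365 + 5.8138 + 7.0286 = 18.033

18.033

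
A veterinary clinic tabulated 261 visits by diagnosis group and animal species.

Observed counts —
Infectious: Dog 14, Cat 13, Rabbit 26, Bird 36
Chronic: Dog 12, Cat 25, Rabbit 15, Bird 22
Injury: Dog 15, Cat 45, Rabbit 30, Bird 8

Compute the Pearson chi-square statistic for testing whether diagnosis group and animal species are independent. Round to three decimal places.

36.421

Row totals: 89, 74, 98. Column totals: 41, 83, 71, 66. Grand total N = 261.
Expected counts (row total × column total / N):
  Infectious, Dog: 89×41/261 = 13.9808
  Infectious, Cat: 89×83/261 = 28.3027
  Infectious, Rabbit: 89×71/261 = 24.2107
  Infectious, Bird: 89×66/261 = 22.5057
  Chronic, Dog: 74×41/261 = 11.6245
  Chronic, Cat: 74×83/261 = 23.5326
  Chronic, Rabbit: 74×71/261 = 20.1303
  Chronic, Bird: 74×66/261 = 18.7126
  Injury, Dog: 98×41/261 = 15.3946
  Injury, Cat: 98×83/261 = 31.1648
  Injury, Rabbit: 98×71/261 = 26.6590
  Injury, Bird: 98×66/261 = 24.7816
Contributions (O − E)²/E:
  (14 − 13.9808)²/13.9808 = 0.0000
  (13 − 28.3027)²/28.3027 = 8.2739
  (26 − 24.2107)²/24.2107 = 0.1322
  (36 − 22.5057)²/22.5057 = 8.0911
  (12 − 11.6245)²/11.6245 = 0.0121
  (25 − 23.5326)²/23.5326 = 0.0915
  (15 − 20.1303)²/20.1303 = 1.3075
  (22 − 18.7126)²/18.7126 = 0.5775
  (15 − 15.3946)²/15.3946 = 0.0101
  (45 − 31.1648)²/31.1648 = 6.1420
  (30 − 26.6590)²/26.6590 = 0.4187
  (8 − 24.7816)²/24.7816 = 11.3642
χ² = 0.0000 + 8.2739 + 0.1322 + 8.0911 + 0.0121 + 0.0915 + 1.3075 + 0.5775 + 0.0101 + 6.1420 + 0.4187 + 11.3642 = 36.421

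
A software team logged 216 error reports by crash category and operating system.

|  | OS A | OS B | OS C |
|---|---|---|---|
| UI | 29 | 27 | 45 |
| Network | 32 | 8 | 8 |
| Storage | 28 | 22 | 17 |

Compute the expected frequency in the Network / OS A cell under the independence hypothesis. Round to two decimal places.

19.78

Row total (Network) = 48; column total (OS A) = 89; grand total N = 216.
Expected count = (row total × column total) / N = 48 × 89 / 216 = 19.78.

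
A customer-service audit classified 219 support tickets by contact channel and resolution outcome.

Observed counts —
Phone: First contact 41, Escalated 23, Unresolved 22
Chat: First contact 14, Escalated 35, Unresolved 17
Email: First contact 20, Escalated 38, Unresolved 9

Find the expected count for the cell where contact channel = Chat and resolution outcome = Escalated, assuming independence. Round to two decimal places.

28.93

Row total (Chat) = 66; column total (Escalated) = 96; grand total N = 219.
Expected count = (row total × column total) / N = 66 × 96 / 219 = 28.93.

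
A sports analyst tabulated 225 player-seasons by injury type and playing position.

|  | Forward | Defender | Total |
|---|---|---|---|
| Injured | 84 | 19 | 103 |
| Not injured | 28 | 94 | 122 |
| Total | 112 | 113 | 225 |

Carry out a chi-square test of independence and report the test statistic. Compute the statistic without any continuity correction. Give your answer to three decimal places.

76.721

Grand total N = 225.
Expected counts (row total × column total / N):
  Injured, Forward: 103×112/225 = 51.2711
  Injured, Defender: 103×113/225 = 51.7289
  Not injured, Forward: 122×112/225 = 60.7289
  Not injured, Defender: 122×113/225 = 61.2711
Contributions (O − E)²/E:
  (84 − 51.2711)²/51.2711 = 20.8925
  (19 − 51.7289)²/51.7289 = 20.7076
  (28 − 60.7289)²/60.7289 = 17.6387
  (94 − 61.2711)²/61.2711 = 17.4826
χ² = 20.8925 + 20.7076 + 17.6387 + 17.4826 = 76.721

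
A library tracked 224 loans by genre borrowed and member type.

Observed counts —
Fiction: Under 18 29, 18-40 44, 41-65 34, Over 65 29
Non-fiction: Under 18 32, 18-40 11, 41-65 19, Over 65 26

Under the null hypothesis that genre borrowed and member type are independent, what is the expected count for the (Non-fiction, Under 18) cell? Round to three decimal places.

23.964

Row total (Non-fiction) = 88; column total (Under 18) = 61; grand total N = 224.
Expected count = (row total × column total) / N = 88 × 61 / 224 = 23.964.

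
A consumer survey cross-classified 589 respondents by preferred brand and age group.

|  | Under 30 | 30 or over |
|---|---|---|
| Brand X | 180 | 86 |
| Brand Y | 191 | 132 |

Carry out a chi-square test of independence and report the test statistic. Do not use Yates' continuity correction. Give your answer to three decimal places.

Row totals: 266, 323. Column totals: 371, 218. Grand total N = 589.
Expected counts (row total × column total / N):
  Brand X, Under 30: 266×371/589 = 167.5484
  Brand X, 30 or over: 266×218/589 = 98.4516
  Brand Y, Under 30: 323×371/589 = 203.4516
  Brand Y, 30 or over: 323×218/589 = 119.5484
Contributions (O − E)²/E:
  (180 − 167.5484)²/167.5484 = 0.9254
  (86 − 98.4516)²/98.4516 = 1.5748
  (191 − 203.4516)²/203.4516 = 0.7621
  (132 − 119.5484)²/119.5484 = 1.2969
χ² = 0.9254 + 1.5748 + 0.7621 + 1.2969 = 4.559

4.559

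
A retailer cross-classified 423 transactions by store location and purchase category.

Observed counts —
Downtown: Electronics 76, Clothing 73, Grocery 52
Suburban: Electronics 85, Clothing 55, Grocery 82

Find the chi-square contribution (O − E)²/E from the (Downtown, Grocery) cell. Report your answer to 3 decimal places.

Row total (Downtown) = 201; column total (Grocery) = 134; N = 423.
Expected count E = 201 × 134 / 423 = 63.6738.
Contribution = (O − E)²/E = (52 − 63.6738)² / 63.6738 = 2.140.

2.140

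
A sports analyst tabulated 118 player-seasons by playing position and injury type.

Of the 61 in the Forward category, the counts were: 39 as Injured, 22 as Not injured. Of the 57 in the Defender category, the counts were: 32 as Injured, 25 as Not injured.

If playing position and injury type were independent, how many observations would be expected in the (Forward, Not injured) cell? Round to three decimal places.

Row total (Forward) = 61; column total (Not injured) = 47; grand total N = 118.
Expected count = (row total × column total) / N = 61 × 47 / 118 = 24.297.

24.297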